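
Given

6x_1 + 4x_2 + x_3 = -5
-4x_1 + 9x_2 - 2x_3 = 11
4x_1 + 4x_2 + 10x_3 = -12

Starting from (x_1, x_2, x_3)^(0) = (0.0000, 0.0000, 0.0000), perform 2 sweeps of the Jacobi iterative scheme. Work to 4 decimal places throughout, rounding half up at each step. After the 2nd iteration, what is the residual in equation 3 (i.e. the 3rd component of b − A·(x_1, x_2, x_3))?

5.0076

Iteration 1:
  x_1 = (-5 - (4)·0.0000 - (1)·0.0000) / (6) = -0.8333
  x_2 = (11 - (-4)·0.0000 - (-2)·0.0000) / (9) = 1.2222
  x_3 = (-12 - (4)·0.0000 - (4)·0.0000) / (10) = -1.2000
Iteration 2:
  x_1 = (-5 - (4)·1.2222 - (1)·-1.2000) / (6) = -1.4481
  x_2 = (11 - (-4)·-0.8333 - (-2)·-1.2000) / (9) = 0.5852
  x_3 = (-12 - (4)·-0.8333 - (4)·1.2222) / (10) = -1.3556
Residual b − A·x = (2.7034, -2.7704, 5.0076)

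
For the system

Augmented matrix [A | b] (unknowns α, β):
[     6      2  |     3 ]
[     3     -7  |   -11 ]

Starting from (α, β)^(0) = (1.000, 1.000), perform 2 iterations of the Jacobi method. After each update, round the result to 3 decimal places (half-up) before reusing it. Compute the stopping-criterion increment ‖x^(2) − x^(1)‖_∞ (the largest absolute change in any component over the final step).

Iteration 1:
  α = (3 - (2)·1.000) / (6) = 0.167
  β = (-11 - (3)·1.000) / (-7) = 2.000
Iteration 2:
  α = (3 - (2)·2.000) / (6) = -0.167
  β = (-11 - (3)·0.167) / (-7) = 1.643
Change: (-0.334, -0.357) → max |·| = 0.357

0.357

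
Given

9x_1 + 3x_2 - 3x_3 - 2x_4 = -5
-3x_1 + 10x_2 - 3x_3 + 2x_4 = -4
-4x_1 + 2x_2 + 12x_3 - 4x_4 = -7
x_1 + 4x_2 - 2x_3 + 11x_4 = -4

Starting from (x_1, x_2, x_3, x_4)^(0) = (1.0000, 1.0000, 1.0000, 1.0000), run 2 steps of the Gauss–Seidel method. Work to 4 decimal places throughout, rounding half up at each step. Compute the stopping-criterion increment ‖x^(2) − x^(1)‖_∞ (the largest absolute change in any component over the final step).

0.4587

Iteration 1:
  x_1 = (-5 - (3)·1.0000 - (-3)·1.0000 - (-2)·1.0000) / (9) = -0.3333
  x_2 = (-4 - (-3)·-0.3333 - (-3)·1.0000 - (2)·1.0000) / (10) = -0.4000
  x_3 = (-7 - (-4)·-0.3333 - (2)·-0.4000 - (-4)·1.0000) / (12) = -0.2944
  x_4 = (-4 - (1)·-0.3333 - (4)·-0.4000 - (-2)·-0.2944) / (11) = -0.2414
Iteration 2:
  x_1 = (-5 - (3)·-0.4000 - (-3)·-0.2944 - (-2)·-0.2414) / (9) = -0.5740
  x_2 = (-4 - (-3)·-0.5740 - (-3)·-0.2944 - (2)·-0.2414) / (10) = -0.6122
  x_3 = (-7 - (-4)·-0.5740 - (2)·-0.6122 - (-4)·-0.2414) / (12) = -0.7531
  x_4 = (-4 - (1)·-0.5740 - (4)·-0.6122 - (-2)·-0.7531) / (11) = -0.2258
Change: (-0.2407, -0.2122, -0.4587, 0.0156) → max |·| = 0.4587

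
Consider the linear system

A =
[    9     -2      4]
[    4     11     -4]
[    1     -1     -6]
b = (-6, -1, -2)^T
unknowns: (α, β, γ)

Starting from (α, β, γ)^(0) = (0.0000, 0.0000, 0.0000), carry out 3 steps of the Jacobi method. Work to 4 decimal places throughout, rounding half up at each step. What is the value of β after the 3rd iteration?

0.2991

Iteration 1:
  α = (-6 - (-2)·0.0000 - (4)·0.0000) / (9) = -0.6667
  β = (-1 - (4)·0.0000 - (-4)·0.0000) / (11) = -0.0909
  γ = (-2 - (1)·0.0000 - (-1)·0.0000) / (-6) = 0.3333
Iteration 2:
  α = (-6 - (-2)·-0.0909 - (4)·0.3333) / (9) = -0.8350
  β = (-1 - (4)·-0.6667 - (-4)·0.3333) / (11) = 0.2727
  γ = (-2 - (1)·-0.6667 - (-1)·-0.0909) / (-6) = 0.2374
Iteration 3:
  α = (-6 - (-2)·0.2727 - (4)·0.2374) / (9) = -0.7116
  β = (-1 - (4)·-0.8350 - (-4)·0.2374) / (11) = 0.2991
  γ = (-2 - (1)·-0.8350 - (-1)·0.2727) / (-6) = 0.1487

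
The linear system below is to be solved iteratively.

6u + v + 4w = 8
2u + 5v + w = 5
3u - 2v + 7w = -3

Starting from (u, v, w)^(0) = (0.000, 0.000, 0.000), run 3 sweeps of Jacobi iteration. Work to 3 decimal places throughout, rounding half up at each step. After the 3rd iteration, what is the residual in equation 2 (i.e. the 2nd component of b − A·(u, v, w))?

-0.351

Iteration 1:
  u = (8 - (1)·0.000 - (4)·0.000) / (6) = 1.333
  v = (5 - (2)·0.000 - (1)·0.000) / (5) = 1.000
  w = (-3 - (3)·0.000 - (-2)·0.000) / (7) = -0.429
Iteration 2:
  u = (8 - (1)·1.000 - (4)·-0.429) / (6) = 1.453
  v = (5 - (2)·1.333 - (1)·-0.429) / (5) = 0.553
  w = (-3 - (3)·1.333 - (-2)·1.000) / (7) = -0.714
Iteration 3:
  u = (8 - (1)·0.553 - (4)·-0.714) / (6) = 1.717
  v = (5 - (2)·1.453 - (1)·-0.714) / (5) = 0.562
  w = (-3 - (3)·1.453 - (-2)·0.553) / (7) = -0.893
Residual b − A·x = (0.708, -0.351, -0.776)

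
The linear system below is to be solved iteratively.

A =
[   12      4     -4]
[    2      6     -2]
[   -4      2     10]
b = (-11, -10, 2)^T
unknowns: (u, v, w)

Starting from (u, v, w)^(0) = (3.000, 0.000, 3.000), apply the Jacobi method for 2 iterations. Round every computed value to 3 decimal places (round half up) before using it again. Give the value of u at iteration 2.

0.106

Iteration 1:
  u = (-11 - (4)·0.000 - (-4)·3.000) / (12) = 0.083
  v = (-10 - (2)·3.000 - (-2)·3.000) / (6) = -1.667
  w = (2 - (-4)·3.000 - (2)·0.000) / (10) = 1.400
Iteration 2:
  u = (-11 - (4)·-1.667 - (-4)·1.400) / (12) = 0.106
  v = (-10 - (2)·0.083 - (-2)·1.400) / (6) = -1.228
  w = (2 - (-4)·0.083 - (2)·-1.667) / (10) = 0.567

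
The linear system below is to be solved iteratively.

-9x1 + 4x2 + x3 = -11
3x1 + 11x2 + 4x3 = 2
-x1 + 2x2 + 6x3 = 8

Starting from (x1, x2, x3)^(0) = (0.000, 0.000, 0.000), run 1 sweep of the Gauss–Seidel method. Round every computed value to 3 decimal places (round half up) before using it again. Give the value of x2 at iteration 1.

Iteration 1:
  x1 = (-11 - (4)·0.000 - (1)·0.000) / (-9) = 1.222
  x2 = (2 - (3)·1.222 - (4)·0.000) / (11) = -0.151
  x3 = (8 - (-1)·1.222 - (2)·-0.151) / (6) = 1.587

-0.151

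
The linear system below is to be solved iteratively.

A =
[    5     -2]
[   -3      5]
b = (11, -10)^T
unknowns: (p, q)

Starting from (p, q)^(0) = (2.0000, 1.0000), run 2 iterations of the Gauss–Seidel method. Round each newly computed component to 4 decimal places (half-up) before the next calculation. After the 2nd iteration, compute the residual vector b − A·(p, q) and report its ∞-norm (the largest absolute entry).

Iteration 1:
  p = (11 - (-2)·1.0000) / (5) = 2.6000
  q = (-10 - (-3)·2.6000) / (5) = -0.4400
Iteration 2:
  p = (11 - (-2)·-0.4400) / (5) = 2.0240
  q = (-10 - (-3)·2.0240) / (5) = -0.7856
Residual b − A·x = (-0.6912, 0.0000); ∞-norm = 0.6912

0.6912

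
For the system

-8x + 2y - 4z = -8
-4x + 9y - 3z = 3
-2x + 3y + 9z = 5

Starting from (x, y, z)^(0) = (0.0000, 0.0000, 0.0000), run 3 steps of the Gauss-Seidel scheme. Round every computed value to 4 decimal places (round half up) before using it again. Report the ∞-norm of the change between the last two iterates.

0.0672

Iteration 1:
  x = (-8 - (2)·0.0000 - (-4)·0.0000) / (-8) = 1.0000
  y = (3 - (-4)·1.0000 - (-3)·0.0000) / (9) = 0.7778
  z = (5 - (-2)·1.0000 - (3)·0.7778) / (9) = 0.5185
Iteration 2:
  x = (-8 - (2)·0.7778 - (-4)·0.5185) / (-8) = 0.9352
  y = (3 - (-4)·0.9352 - (-3)·0.5185) / (9) = 0.9218
  z = (5 - (-2)·0.9352 - (3)·0.9218) / (9) = 0.4561
Iteration 3:
  x = (-8 - (2)·0.9218 - (-4)·0.4561) / (-8) = 1.0024
  y = (3 - (-4)·1.0024 - (-3)·0.4561) / (9) = 0.9309
  z = (5 - (-2)·1.0024 - (3)·0.9309) / (9) = 0.4680
Change: (0.0672, 0.0091, 0.0119) → max |·| = 0.0672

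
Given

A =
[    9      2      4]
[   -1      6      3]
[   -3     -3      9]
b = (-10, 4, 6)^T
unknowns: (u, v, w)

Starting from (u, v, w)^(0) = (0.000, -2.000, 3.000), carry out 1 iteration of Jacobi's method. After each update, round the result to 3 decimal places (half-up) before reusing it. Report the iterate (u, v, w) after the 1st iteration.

Iteration 1:
  u = (-10 - (2)·-2.000 - (4)·3.000) / (9) = -2.000
  v = (4 - (-1)·0.000 - (3)·3.000) / (6) = -0.833
  w = (6 - (-3)·0.000 - (-3)·-2.000) / (9) = 0.000

(-2.000, -0.833, 0.000)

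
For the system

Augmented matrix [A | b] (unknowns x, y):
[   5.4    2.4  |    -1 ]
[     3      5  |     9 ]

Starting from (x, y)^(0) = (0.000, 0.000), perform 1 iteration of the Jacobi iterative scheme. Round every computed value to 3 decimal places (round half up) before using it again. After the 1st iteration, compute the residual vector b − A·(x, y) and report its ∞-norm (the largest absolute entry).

Iteration 1:
  x = (-1 - (2.4)·0.000) / (5.4) = -0.185
  y = (9 - (3)·0.000) / (5) = 1.800
Residual b − A·x = (-4.321, 0.555); ∞-norm = 4.321

4.321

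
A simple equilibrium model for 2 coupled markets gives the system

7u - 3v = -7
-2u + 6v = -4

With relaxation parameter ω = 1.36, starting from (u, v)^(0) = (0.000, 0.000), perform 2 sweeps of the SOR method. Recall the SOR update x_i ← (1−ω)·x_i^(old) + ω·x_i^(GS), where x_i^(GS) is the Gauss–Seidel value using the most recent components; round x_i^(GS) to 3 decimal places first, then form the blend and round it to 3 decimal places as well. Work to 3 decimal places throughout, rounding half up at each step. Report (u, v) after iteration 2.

Iteration 1:
  u: GS value = (-7 - (-3)·0.000) / (7) = -1.000;  u ← (1−ω)·0.000 + ω·-1.000 = -1.360
  v: GS value = (-4 - (-2)·-1.360) / (6) = -1.120;  v ← (1−ω)·0.000 + ω·-1.120 = -1.523
Iteration 2:
  u: GS value = (-7 - (-3)·-1.523) / (7) = -1.653;  u ← (1−ω)·-1.360 + ω·-1.653 = -1.758
  v: GS value = (-4 - (-2)·-1.758) / (6) = -1.253;  v ← (1−ω)·-1.523 + ω·-1.253 = -1.156

(-1.758, -1.156)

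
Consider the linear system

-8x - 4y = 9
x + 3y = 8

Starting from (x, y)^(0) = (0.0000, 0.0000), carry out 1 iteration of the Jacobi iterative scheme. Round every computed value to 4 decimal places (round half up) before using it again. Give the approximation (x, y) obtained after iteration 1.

Iteration 1:
  x = (9 - (-4)·0.0000) / (-8) = -1.1250
  y = (8 - (1)·0.0000) / (3) = 2.6667

(-1.1250, 2.6667)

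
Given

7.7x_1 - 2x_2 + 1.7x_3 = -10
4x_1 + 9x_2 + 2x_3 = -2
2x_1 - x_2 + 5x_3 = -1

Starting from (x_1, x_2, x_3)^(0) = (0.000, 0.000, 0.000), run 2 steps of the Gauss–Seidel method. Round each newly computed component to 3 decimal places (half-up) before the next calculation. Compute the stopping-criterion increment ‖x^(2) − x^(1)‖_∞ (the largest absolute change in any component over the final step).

0.089

Iteration 1:
  x_1 = (-10 - (-2)·0.000 - (1.7)·0.000) / (7.7) = -1.299
  x_2 = (-2 - (4)·-1.299 - (2)·0.000) / (9) = 0.355
  x_3 = (-1 - (2)·-1.299 - (-1)·0.355) / (5) = 0.391
Iteration 2:
  x_1 = (-10 - (-2)·0.355 - (1.7)·0.391) / (7.7) = -1.293
  x_2 = (-2 - (4)·-1.293 - (2)·0.391) / (9) = 0.266
  x_3 = (-1 - (2)·-1.293 - (-1)·0.266) / (5) = 0.370
Change: (0.006, -0.089, -0.021) → max |·| = 0.089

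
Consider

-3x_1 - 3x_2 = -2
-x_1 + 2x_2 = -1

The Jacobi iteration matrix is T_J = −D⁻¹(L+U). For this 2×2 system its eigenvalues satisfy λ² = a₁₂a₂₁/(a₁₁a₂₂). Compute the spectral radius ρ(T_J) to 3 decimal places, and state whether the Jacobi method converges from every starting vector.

a₁₂a₂₁/(a₁₁a₂₂) = (-3)·(-1) / ((-3)·(2)) = -0.500000
ρ = √|-0.500000| = √0.500000 = 0.707
ρ < 1, so Jacobi converges

0.707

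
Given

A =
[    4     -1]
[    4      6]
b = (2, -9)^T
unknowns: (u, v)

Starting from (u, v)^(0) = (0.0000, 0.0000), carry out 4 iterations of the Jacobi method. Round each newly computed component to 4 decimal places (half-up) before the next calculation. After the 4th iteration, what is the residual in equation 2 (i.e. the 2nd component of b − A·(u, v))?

Iteration 1:
  u = (2 - (-1)·0.0000) / (4) = 0.5000
  v = (-9 - (4)·0.0000) / (6) = -1.5000
Iteration 2:
  u = (2 - (-1)·-1.5000) / (4) = 0.1250
  v = (-9 - (4)·0.5000) / (6) = -1.8333
Iteration 3:
  u = (2 - (-1)·-1.8333) / (4) = 0.0417
  v = (-9 - (4)·0.1250) / (6) = -1.5833
Iteration 4:
  u = (2 - (-1)·-1.5833) / (4) = 0.1042
  v = (-9 - (4)·0.0417) / (6) = -1.5278
Residual b − A·x = (0.0554, -0.2500)

-0.2500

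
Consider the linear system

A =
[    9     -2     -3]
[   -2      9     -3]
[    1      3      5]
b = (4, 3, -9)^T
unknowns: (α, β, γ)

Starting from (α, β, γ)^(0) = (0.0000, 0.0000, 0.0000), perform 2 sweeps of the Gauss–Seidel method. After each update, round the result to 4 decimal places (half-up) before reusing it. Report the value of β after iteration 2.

-0.4217

Iteration 1:
  α = (4 - (-2)·0.0000 - (-3)·0.0000) / (9) = 0.4444
  β = (3 - (-2)·0.4444 - (-3)·0.0000) / (9) = 0.4321
  γ = (-9 - (1)·0.4444 - (3)·0.4321) / (5) = -2.1481
Iteration 2:
  α = (4 - (-2)·0.4321 - (-3)·-2.1481) / (9) = -0.1756
  β = (3 - (-2)·-0.1756 - (-3)·-2.1481) / (9) = -0.4217
  γ = (-9 - (1)·-0.1756 - (3)·-0.4217) / (5) = -1.5119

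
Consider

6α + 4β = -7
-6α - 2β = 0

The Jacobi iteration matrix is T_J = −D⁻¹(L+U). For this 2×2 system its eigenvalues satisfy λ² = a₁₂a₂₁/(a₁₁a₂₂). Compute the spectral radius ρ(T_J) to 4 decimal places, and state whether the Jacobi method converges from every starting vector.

a₁₂a₂₁/(a₁₁a₂₂) = (4)·(-6) / ((6)·(-2)) = 2.000000
ρ = √|2.000000| = √2.000000 = 1.4142
ρ > 1, so Jacobi diverges

1.4142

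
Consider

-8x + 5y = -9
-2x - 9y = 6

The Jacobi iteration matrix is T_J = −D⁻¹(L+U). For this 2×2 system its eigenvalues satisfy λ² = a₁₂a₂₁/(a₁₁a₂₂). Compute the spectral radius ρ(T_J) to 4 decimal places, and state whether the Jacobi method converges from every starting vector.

0.3727

a₁₂a₂₁/(a₁₁a₂₂) = (5)·(-2) / ((-8)·(-9)) = -0.138889
ρ = √|-0.138889| = √0.138889 = 0.3727
ρ < 1, so Jacobi converges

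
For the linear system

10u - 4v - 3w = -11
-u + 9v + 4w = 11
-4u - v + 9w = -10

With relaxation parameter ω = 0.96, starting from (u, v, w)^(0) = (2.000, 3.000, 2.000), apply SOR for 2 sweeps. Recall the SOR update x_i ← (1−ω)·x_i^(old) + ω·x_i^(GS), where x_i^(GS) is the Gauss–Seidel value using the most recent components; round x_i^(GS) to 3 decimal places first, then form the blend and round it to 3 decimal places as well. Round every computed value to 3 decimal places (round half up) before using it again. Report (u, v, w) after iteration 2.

(-1.002, 1.348, -1.375)

Iteration 1:
  u: GS value = (-11 - (-4)·3.000 - (-3)·2.000) / (10) = 0.700;  u ← (1−ω)·2.000 + ω·0.700 = 0.752
  v: GS value = (11 - (-1)·0.752 - (4)·2.000) / (9) = 0.417;  v ← (1−ω)·3.000 + ω·0.417 = 0.520
  w: GS value = (-10 - (-4)·0.752 - (-1)·0.520) / (9) = -0.719;  w ← (1−ω)·2.000 + ω·-0.719 = -0.610
Iteration 2:
  u: GS value = (-11 - (-4)·0.520 - (-3)·-0.610) / (10) = -1.075;  u ← (1−ω)·0.752 + ω·-1.075 = -1.002
  v: GS value = (11 - (-1)·-1.002 - (4)·-0.610) / (9) = 1.382;  v ← (1−ω)·0.520 + ω·1.382 = 1.348
  w: GS value = (-10 - (-4)·-1.002 - (-1)·1.348) / (9) = -1.407;  w ← (1−ω)·-0.610 + ω·-1.407 = -1.375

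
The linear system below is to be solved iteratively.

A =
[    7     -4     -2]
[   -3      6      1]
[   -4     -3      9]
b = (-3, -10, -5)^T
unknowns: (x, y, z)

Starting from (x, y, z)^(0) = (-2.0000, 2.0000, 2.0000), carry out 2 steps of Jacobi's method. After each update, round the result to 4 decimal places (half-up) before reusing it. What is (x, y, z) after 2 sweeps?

Iteration 1:
  x = (-3 - (-4)·2.0000 - (-2)·2.0000) / (7) = 1.2857
  y = (-10 - (-3)·-2.0000 - (1)·2.0000) / (6) = -3.0000
  z = (-5 - (-4)·-2.0000 - (-3)·2.0000) / (9) = -0.7778
Iteration 2:
  x = (-3 - (-4)·-3.0000 - (-2)·-0.7778) / (7) = -2.3651
  y = (-10 - (-3)·1.2857 - (1)·-0.7778) / (6) = -0.8942
  z = (-5 - (-4)·1.2857 - (-3)·-3.0000) / (9) = -0.9841

(-2.3651, -0.8942, -0.9841)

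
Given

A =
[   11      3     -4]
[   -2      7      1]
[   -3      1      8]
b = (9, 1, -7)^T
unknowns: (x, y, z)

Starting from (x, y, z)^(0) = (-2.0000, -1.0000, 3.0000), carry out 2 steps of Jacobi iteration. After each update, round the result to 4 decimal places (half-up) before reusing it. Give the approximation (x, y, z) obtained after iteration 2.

(0.5065, 0.9805, 0.0503)

Iteration 1:
  x = (9 - (3)·-1.0000 - (-4)·3.0000) / (11) = 2.1818
  y = (1 - (-2)·-2.0000 - (1)·3.0000) / (7) = -0.8571
  z = (-7 - (-3)·-2.0000 - (1)·-1.0000) / (8) = -1.5000
Iteration 2:
  x = (9 - (3)·-0.8571 - (-4)·-1.5000) / (11) = 0.5065
  y = (1 - (-2)·2.1818 - (1)·-1.5000) / (7) = 0.9805
  z = (-7 - (-3)·2.1818 - (1)·-0.8571) / (8) = 0.0503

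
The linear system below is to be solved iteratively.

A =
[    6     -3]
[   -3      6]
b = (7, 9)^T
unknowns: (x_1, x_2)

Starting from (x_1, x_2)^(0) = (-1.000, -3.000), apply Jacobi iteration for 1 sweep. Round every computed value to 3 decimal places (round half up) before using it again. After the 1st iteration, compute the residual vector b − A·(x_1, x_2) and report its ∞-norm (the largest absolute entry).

Iteration 1:
  x_1 = (7 - (-3)·-3.000) / (6) = -0.333
  x_2 = (9 - (-3)·-1.000) / (6) = 1.000
Residual b − A·x = (11.998, 2.001); ∞-norm = 11.998

11.998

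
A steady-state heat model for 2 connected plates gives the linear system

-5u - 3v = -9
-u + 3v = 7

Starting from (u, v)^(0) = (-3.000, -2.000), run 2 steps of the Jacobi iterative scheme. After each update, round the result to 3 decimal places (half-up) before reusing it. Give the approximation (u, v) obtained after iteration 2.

(1.000, 3.333)

Iteration 1:
  u = (-9 - (-3)·-2.000) / (-5) = 3.000
  v = (7 - (-1)·-3.000) / (3) = 1.333
Iteration 2:
  u = (-9 - (-3)·1.333) / (-5) = 1.000
  v = (7 - (-1)·3.000) / (3) = 3.333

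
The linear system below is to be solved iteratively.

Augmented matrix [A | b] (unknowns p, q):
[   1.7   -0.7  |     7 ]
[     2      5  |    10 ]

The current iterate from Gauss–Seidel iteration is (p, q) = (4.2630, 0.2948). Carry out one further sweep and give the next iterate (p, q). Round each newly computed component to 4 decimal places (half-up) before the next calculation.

(4.2390, 0.3044)

One sweep:
  p = (7 - (-0.7)·0.2948) / (1.7) = 4.2390
  q = (10 - (2)·4.2390) / (5) = 0.3044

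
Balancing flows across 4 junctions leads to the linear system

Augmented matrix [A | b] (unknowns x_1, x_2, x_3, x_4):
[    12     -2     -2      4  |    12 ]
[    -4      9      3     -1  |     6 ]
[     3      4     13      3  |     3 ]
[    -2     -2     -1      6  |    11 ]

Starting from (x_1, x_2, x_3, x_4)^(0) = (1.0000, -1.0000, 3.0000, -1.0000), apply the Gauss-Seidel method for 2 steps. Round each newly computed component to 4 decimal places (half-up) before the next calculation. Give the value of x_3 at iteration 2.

-0.7147

Iteration 1:
  x_1 = (12 - (-2)·-1.0000 - (-2)·3.0000 - (4)·-1.0000) / (12) = 1.6667
  x_2 = (6 - (-4)·1.6667 - (3)·3.0000 - (-1)·-1.0000) / (9) = 0.2963
  x_3 = (3 - (3)·1.6667 - (4)·0.2963 - (3)·-1.0000) / (13) = -0.0143
  x_4 = (11 - (-2)·1.6667 - (-2)·0.2963 - (-1)·-0.0143) / (6) = 2.4853
Iteration 2:
  x_1 = (12 - (-2)·0.2963 - (-2)·-0.0143 - (4)·2.4853) / (12) = 0.2186
  x_2 = (6 - (-4)·0.2186 - (3)·-0.0143 - (-1)·2.4853) / (9) = 1.0447
  x_3 = (3 - (3)·0.2186 - (4)·1.0447 - (3)·2.4853) / (13) = -0.7147
  x_4 = (11 - (-2)·0.2186 - (-2)·1.0447 - (-1)·-0.7147) / (6) = 2.1353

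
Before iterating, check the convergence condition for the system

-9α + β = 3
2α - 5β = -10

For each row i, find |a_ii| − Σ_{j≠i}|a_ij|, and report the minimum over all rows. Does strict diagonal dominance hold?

3

row 1: |-9| − (1) = 8
row 2: |-5| − (2) = 3
minimum over rows = 3 → strictly diagonally dominant (convergence guaranteed)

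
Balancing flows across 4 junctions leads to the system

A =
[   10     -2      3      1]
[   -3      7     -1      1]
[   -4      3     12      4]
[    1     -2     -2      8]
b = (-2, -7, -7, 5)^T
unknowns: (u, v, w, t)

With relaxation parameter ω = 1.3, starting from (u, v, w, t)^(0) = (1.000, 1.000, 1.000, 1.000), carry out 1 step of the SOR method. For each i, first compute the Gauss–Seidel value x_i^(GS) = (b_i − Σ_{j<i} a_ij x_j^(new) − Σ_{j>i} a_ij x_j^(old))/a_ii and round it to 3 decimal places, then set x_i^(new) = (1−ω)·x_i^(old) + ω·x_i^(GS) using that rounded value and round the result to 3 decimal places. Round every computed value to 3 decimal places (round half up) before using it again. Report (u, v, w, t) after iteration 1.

Iteration 1:
  u: GS value = (-2 - (-2)·1.000 - (3)·1.000 - (1)·1.000) / (10) = -0.400;  u ← (1−ω)·1.000 + ω·-0.400 = -0.820
  v: GS value = (-7 - (-3)·-0.820 - (-1)·1.000 - (1)·1.000) / (7) = -1.351;  v ← (1−ω)·1.000 + ω·-1.351 = -2.056
  w: GS value = (-7 - (-4)·-0.820 - (3)·-2.056 - (4)·1.000) / (12) = -0.676;  w ← (1−ω)·1.000 + ω·-0.676 = -1.179
  t: GS value = (5 - (1)·-0.820 - (-2)·-2.056 - (-2)·-1.179) / (8) = -0.081;  t ← (1−ω)·1.000 + ω·-0.081 = -0.405

(-0.820, -2.056, -1.179, -0.405)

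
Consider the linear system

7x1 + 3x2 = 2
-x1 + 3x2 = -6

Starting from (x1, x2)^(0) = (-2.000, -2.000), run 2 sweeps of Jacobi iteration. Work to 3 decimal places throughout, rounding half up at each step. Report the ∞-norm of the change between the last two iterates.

Iteration 1:
  x1 = (2 - (3)·-2.000) / (7) = 1.143
  x2 = (-6 - (-1)·-2.000) / (3) = -2.667
Iteration 2:
  x1 = (2 - (3)·-2.667) / (7) = 1.429
  x2 = (-6 - (-1)·1.143) / (3) = -1.619
Change: (0.286, 1.048) → max |·| = 1.048

1.048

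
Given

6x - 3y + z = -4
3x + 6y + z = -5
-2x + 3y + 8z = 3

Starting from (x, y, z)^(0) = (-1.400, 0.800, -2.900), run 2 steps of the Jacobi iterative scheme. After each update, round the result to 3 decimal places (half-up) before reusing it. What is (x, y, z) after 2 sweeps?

(-0.446, -0.896, 0.298)

Iteration 1:
  x = (-4 - (-3)·0.800 - (1)·-2.900) / (6) = 0.217
  y = (-5 - (3)·-1.400 - (1)·-2.900) / (6) = 0.350
  z = (3 - (-2)·-1.400 - (3)·0.800) / (8) = -0.275
Iteration 2:
  x = (-4 - (-3)·0.350 - (1)·-0.275) / (6) = -0.446
  y = (-5 - (3)·0.217 - (1)·-0.275) / (6) = -0.896
  z = (3 - (-2)·0.217 - (3)·0.350) / (8) = 0.298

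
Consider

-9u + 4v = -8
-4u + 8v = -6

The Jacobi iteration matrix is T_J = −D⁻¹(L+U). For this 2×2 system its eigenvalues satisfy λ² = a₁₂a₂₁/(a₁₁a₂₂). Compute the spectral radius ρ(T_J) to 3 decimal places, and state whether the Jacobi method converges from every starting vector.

0.471

a₁₂a₂₁/(a₁₁a₂₂) = (4)·(-4) / ((-9)·(8)) = 0.222222
ρ = √|0.222222| = √0.222222 = 0.471
ρ < 1, so Jacobi converges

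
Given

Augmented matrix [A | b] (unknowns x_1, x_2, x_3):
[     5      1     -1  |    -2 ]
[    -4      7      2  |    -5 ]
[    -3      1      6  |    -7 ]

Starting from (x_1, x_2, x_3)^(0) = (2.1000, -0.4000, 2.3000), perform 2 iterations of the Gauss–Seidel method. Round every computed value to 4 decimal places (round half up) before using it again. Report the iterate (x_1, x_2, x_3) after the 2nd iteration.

Iteration 1:
  x_1 = (-2 - (1)·-0.4000 - (-1)·2.3000) / (5) = 0.1400
  x_2 = (-5 - (-4)·0.1400 - (2)·2.3000) / (7) = -1.2914
  x_3 = (-7 - (-3)·0.1400 - (1)·-1.2914) / (6) = -0.8814
Iteration 2:
  x_1 = (-2 - (1)·-1.2914 - (-1)·-0.8814) / (5) = -0.3180
  x_2 = (-5 - (-4)·-0.3180 - (2)·-0.8814) / (7) = -0.6442
  x_3 = (-7 - (-3)·-0.3180 - (1)·-0.6442) / (6) = -1.2183

(-0.3180, -0.6442, -1.2183)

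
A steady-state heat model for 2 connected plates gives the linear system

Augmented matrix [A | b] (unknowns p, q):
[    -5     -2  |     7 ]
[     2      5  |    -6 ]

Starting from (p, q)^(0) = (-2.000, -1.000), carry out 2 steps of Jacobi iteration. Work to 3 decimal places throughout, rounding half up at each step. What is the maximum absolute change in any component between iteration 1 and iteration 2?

Iteration 1:
  p = (7 - (-2)·-1.000) / (-5) = -1.000
  q = (-6 - (2)·-2.000) / (5) = -0.400
Iteration 2:
  p = (7 - (-2)·-0.400) / (-5) = -1.240
  q = (-6 - (2)·-1.000) / (5) = -0.800
Change: (-0.240, -0.400) → max |·| = 0.400

0.400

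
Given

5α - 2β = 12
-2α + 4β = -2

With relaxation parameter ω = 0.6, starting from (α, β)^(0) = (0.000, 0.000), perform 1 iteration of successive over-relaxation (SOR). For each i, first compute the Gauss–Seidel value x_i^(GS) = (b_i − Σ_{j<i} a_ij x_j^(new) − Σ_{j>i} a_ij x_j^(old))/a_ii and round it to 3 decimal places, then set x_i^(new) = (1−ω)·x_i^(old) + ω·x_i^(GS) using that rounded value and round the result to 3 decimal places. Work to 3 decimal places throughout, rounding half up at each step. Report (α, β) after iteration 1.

(1.440, 0.132)

Iteration 1:
  α: GS value = (12 - (-2)·0.000) / (5) = 2.400;  α ← (1−ω)·0.000 + ω·2.400 = 1.440
  β: GS value = (-2 - (-2)·1.440) / (4) = 0.220;  β ← (1−ω)·0.000 + ω·0.220 = 0.132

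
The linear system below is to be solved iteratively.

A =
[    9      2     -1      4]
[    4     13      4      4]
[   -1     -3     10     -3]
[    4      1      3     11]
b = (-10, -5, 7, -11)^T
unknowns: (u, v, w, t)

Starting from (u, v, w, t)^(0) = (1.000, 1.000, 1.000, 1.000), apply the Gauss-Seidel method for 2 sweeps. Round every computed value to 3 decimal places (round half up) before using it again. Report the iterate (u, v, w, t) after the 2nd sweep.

(-0.688, -0.219, 0.404, -0.840)

Iteration 1:
  u = (-10 - (2)·1.000 - (-1)·1.000 - (4)·1.000) / (9) = -1.667
  v = (-5 - (4)·-1.667 - (4)·1.000 - (4)·1.000) / (13) = -0.487
  w = (7 - (-1)·-1.667 - (-3)·-0.487 - (-3)·1.000) / (10) = 0.687
  t = (-11 - (4)·-1.667 - (1)·-0.487 - (3)·0.687) / (11) = -0.537
Iteration 2:
  u = (-10 - (2)·-0.487 - (-1)·0.687 - (4)·-0.537) / (9) = -0.688
  v = (-5 - (4)·-0.688 - (4)·0.687 - (4)·-0.537) / (13) = -0.219
  w = (7 - (-1)·-0.688 - (-3)·-0.219 - (-3)·-0.537) / (10) = 0.404
  t = (-11 - (4)·-0.688 - (1)·-0.219 - (3)·0.404) / (11) = -0.840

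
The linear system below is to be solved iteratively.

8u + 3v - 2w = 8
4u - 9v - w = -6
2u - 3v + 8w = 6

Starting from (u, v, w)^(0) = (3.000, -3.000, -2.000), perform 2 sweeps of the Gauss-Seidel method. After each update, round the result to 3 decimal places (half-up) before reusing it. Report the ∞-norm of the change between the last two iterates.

0.992

Iteration 1:
  u = (8 - (3)·-3.000 - (-2)·-2.000) / (8) = 1.625
  v = (-6 - (4)·1.625 - (-1)·-2.000) / (-9) = 1.611
  w = (6 - (2)·1.625 - (-3)·1.611) / (8) = 0.948
Iteration 2:
  u = (8 - (3)·1.611 - (-2)·0.948) / (8) = 0.633
  v = (-6 - (4)·0.633 - (-1)·0.948) / (-9) = 0.843
  w = (6 - (2)·0.633 - (-3)·0.843) / (8) = 0.908
Change: (-0.992, -0.768, -0.040) → max |·| = 0.992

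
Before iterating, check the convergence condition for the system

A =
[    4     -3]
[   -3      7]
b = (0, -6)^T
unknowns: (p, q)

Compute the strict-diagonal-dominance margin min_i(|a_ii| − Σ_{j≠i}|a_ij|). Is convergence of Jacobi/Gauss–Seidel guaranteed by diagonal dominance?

1

row 1: |4| − (3) = 1
row 2: |7| − (3) = 4
minimum over rows = 1 → strictly diagonally dominant (convergence guaranteed)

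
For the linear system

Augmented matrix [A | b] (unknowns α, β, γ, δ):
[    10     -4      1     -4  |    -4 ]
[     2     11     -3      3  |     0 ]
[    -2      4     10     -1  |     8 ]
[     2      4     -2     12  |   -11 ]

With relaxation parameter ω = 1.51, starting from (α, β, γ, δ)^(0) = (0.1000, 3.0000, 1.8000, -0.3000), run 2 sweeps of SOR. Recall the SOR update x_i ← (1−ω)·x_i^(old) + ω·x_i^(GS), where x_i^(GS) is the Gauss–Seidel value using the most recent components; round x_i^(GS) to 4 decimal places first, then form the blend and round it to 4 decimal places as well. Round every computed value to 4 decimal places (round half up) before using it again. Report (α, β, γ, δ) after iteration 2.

(-2.0703, 1.7090, -1.0574, -1.6168)

Iteration 1:
  α: GS value = (-4 - (-4)·3.0000 - (1)·1.8000 - (-4)·-0.3000) / (10) = 0.5000;  α ← (1−ω)·0.1000 + ω·0.5000 = 0.7040
  β: GS value = (0 - (2)·0.7040 - (-3)·1.8000 - (3)·-0.3000) / (11) = 0.4447;  β ← (1−ω)·3.0000 + ω·0.4447 = -0.8585
  γ: GS value = (8 - (-2)·0.7040 - (4)·-0.8585 - (-1)·-0.3000) / (10) = 1.2542;  γ ← (1−ω)·1.8000 + ω·1.2542 = 0.9758
  δ: GS value = (-11 - (2)·0.7040 - (4)·-0.8585 - (-2)·0.9758) / (12) = -0.5852;  δ ← (1−ω)·-0.3000 + ω·-0.5852 = -0.7307
Iteration 2:
  α: GS value = (-4 - (-4)·-0.8585 - (1)·0.9758 - (-4)·-0.7307) / (10) = -1.1333;  α ← (1−ω)·0.7040 + ω·-1.1333 = -2.0703
  β: GS value = (0 - (2)·-2.0703 - (-3)·0.9758 - (3)·-0.7307) / (11) = 0.8418;  β ← (1−ω)·-0.8585 + ω·0.8418 = 1.7090
  γ: GS value = (8 - (-2)·-2.0703 - (4)·1.7090 - (-1)·-0.7307) / (10) = -0.3707;  γ ← (1−ω)·0.9758 + ω·-0.3707 = -1.0574
  δ: GS value = (-11 - (2)·-2.0703 - (4)·1.7090 - (-2)·-1.0574) / (12) = -1.3175;  δ ← (1−ω)·-0.7307 + ω·-1.3175 = -1.6168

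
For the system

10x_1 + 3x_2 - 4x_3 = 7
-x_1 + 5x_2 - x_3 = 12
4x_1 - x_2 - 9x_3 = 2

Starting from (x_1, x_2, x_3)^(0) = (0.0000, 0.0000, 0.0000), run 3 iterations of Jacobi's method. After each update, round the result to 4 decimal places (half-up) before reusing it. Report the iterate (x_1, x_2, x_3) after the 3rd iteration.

Iteration 1:
  x_1 = (7 - (3)·0.0000 - (-4)·0.0000) / (10) = 0.7000
  x_2 = (12 - (-1)·0.0000 - (-1)·0.0000) / (5) = 2.4000
  x_3 = (2 - (4)·0.0000 - (-1)·0.0000) / (-9) = -0.2222
Iteration 2:
  x_1 = (7 - (3)·2.4000 - (-4)·-0.2222) / (10) = -0.1089
  x_2 = (12 - (-1)·0.7000 - (-1)·-0.2222) / (5) = 2.4956
  x_3 = (2 - (4)·0.7000 - (-1)·2.4000) / (-9) = -0.1778
Iteration 3:
  x_1 = (7 - (3)·2.4956 - (-4)·-0.1778) / (10) = -0.1198
  x_2 = (12 - (-1)·-0.1089 - (-1)·-0.1778) / (5) = 2.3427
  x_3 = (2 - (4)·-0.1089 - (-1)·2.4956) / (-9) = -0.5479

(-0.1198, 2.3427, -0.5479)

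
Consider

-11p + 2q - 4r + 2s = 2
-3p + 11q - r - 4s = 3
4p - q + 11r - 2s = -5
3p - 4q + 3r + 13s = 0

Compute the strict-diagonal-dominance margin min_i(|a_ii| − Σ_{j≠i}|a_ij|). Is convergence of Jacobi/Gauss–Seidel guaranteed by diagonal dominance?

row 1: |-11| − (2+4+2) = 3
row 2: |11| − (3+1+4) = 3
row 3: |11| − (4+1+2) = 4
row 4: |13| − (3+4+3) = 3
minimum over rows = 3 → strictly diagonally dominant (convergence guaranteed)

3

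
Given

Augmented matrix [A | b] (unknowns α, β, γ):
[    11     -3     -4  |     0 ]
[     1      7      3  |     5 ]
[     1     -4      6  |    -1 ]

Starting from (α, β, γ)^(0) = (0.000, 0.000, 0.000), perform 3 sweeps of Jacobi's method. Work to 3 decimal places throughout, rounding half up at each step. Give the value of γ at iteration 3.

Iteration 1:
  α = (0 - (-3)·0.000 - (-4)·0.000) / (11) = 0.000
  β = (5 - (1)·0.000 - (3)·0.000) / (7) = 0.714
  γ = (-1 - (1)·0.000 - (-4)·0.000) / (6) = -0.167
Iteration 2:
  α = (0 - (-3)·0.714 - (-4)·-0.167) / (11) = 0.134
  β = (5 - (1)·0.000 - (3)·-0.167) / (7) = 0.786
  γ = (-1 - (1)·0.000 - (-4)·0.714) / (6) = 0.309
Iteration 3:
  α = (0 - (-3)·0.786 - (-4)·0.309) / (11) = 0.327
  β = (5 - (1)·0.134 - (3)·0.309) / (7) = 0.563
  γ = (-1 - (1)·0.134 - (-4)·0.786) / (6) = 0.335

0.335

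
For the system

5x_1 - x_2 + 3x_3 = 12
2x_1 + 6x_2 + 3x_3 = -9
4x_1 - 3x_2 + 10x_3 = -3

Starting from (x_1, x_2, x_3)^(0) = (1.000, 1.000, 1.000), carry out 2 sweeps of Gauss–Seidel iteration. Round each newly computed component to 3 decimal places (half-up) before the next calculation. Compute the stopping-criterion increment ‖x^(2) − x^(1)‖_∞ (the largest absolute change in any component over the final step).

1.115

Iteration 1:
  x_1 = (12 - (-1)·1.000 - (3)·1.000) / (5) = 2.000
  x_2 = (-9 - (2)·2.000 - (3)·1.000) / (6) = -2.667
  x_3 = (-3 - (4)·2.000 - (-3)·-2.667) / (10) = -1.900
Iteration 2:
  x_1 = (12 - (-1)·-2.667 - (3)·-1.900) / (5) = 3.007
  x_2 = (-9 - (2)·3.007 - (3)·-1.900) / (6) = -1.552
  x_3 = (-3 - (4)·3.007 - (-3)·-1.552) / (10) = -1.968
Change: (1.007, 1.115, -0.068) → max |·| = 1.115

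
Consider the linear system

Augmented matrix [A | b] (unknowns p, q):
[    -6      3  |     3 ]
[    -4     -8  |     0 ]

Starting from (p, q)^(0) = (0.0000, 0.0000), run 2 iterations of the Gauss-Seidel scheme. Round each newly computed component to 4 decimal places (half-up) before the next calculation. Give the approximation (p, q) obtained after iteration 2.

(-0.3750, 0.1875)

Iteration 1:
  p = (3 - (3)·0.0000) / (-6) = -0.5000
  q = (0 - (-4)·-0.5000) / (-8) = 0.2500
Iteration 2:
  p = (3 - (3)·0.2500) / (-6) = -0.3750
  q = (0 - (-4)·-0.3750) / (-8) = 0.1875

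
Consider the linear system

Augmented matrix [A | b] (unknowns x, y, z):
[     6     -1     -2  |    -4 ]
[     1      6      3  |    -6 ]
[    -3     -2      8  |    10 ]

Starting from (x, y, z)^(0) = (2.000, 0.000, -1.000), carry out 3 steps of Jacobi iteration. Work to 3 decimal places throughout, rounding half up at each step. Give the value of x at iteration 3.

Iteration 1:
  x = (-4 - (-1)·0.000 - (-2)·-1.000) / (6) = -1.000
  y = (-6 - (1)·2.000 - (3)·-1.000) / (6) = -0.833
  z = (10 - (-3)·2.000 - (-2)·0.000) / (8) = 2.000
Iteration 2:
  x = (-4 - (-1)·-0.833 - (-2)·2.000) / (6) = -0.139
  y = (-6 - (1)·-1.000 - (3)·2.000) / (6) = -1.833
  z = (10 - (-3)·-1.000 - (-2)·-0.833) / (8) = 0.667
Iteration 3:
  x = (-4 - (-1)·-1.833 - (-2)·0.667) / (6) = -0.750
  y = (-6 - (1)·-0.139 - (3)·0.667) / (6) = -1.310
  z = (10 - (-3)·-0.139 - (-2)·-1.833) / (8) = 0.740

-0.750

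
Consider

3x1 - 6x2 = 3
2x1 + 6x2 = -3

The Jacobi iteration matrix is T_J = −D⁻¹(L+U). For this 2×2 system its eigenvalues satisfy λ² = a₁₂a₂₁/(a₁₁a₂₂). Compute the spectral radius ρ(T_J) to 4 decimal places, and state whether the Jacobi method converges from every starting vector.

0.8165

a₁₂a₂₁/(a₁₁a₂₂) = (-6)·(2) / ((3)·(6)) = -0.666667
ρ = √|-0.666667| = √0.666667 = 0.8165
ρ < 1, so Jacobi converges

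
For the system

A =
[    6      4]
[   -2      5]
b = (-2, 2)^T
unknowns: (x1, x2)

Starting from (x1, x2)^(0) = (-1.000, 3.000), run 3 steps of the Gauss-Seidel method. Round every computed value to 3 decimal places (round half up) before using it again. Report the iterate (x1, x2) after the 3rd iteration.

(-0.606, 0.158)

Iteration 1:
  x1 = (-2 - (4)·3.000) / (6) = -2.333
  x2 = (2 - (-2)·-2.333) / (5) = -0.533
Iteration 2:
  x1 = (-2 - (4)·-0.533) / (6) = 0.022
  x2 = (2 - (-2)·0.022) / (5) = 0.409
Iteration 3:
  x1 = (-2 - (4)·0.409) / (6) = -0.606
  x2 = (2 - (-2)·-0.606) / (5) = 0.158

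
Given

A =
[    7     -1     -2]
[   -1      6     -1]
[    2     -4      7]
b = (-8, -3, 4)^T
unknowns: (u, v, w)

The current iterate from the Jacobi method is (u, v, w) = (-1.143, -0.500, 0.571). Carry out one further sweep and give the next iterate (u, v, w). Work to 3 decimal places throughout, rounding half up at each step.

(-1.051, -0.595, 0.612)

One sweep:
  u = (-8 - (-1)·-0.500 - (-2)·0.571) / (7) = -1.051
  v = (-3 - (-1)·-1.143 - (-1)·0.571) / (6) = -0.595
  w = (4 - (2)·-1.143 - (-4)·-0.500) / (7) = 0.612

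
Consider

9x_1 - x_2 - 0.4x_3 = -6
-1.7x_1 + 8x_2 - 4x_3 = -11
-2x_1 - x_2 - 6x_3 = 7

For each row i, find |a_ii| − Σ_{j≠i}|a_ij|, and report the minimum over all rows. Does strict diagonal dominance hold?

2.3

row 1: |9| − (1+0.4) = 7.6
row 2: |8| − (1.7+4) = 2.3
row 3: |-6| − (2+1) = 3
minimum over rows = 2.3 → strictly diagonally dominant (convergence guaranteed)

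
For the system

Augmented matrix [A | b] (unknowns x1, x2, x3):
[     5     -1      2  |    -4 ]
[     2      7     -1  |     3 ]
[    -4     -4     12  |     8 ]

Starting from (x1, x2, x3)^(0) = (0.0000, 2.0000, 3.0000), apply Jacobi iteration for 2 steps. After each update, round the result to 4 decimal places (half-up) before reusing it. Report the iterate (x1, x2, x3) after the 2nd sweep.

(-1.1619, 1.0762, 0.4190)

Iteration 1:
  x1 = (-4 - (-1)·2.0000 - (2)·3.0000) / (5) = -1.6000
  x2 = (3 - (2)·0.0000 - (-1)·3.0000) / (7) = 0.8571
  x3 = (8 - (-4)·0.0000 - (-4)·2.0000) / (12) = 1.3333
Iteration 2:
  x1 = (-4 - (-1)·0.8571 - (2)·1.3333) / (5) = -1.1619
  x2 = (3 - (2)·-1.6000 - (-1)·1.3333) / (7) = 1.0762
  x3 = (8 - (-4)·-1.6000 - (-4)·0.8571) / (12) = 0.4190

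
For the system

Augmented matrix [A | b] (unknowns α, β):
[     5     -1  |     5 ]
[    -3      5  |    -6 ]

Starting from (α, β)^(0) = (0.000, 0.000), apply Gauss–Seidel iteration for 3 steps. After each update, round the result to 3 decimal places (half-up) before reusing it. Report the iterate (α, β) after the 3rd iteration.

Iteration 1:
  α = (5 - (-1)·0.000) / (5) = 1.000
  β = (-6 - (-3)·1.000) / (5) = -0.600
Iteration 2:
  α = (5 - (-1)·-0.600) / (5) = 0.880
  β = (-6 - (-3)·0.880) / (5) = -0.672
Iteration 3:
  α = (5 - (-1)·-0.672) / (5) = 0.866
  β = (-6 - (-3)·0.866) / (5) = -0.680

(0.866, -0.680)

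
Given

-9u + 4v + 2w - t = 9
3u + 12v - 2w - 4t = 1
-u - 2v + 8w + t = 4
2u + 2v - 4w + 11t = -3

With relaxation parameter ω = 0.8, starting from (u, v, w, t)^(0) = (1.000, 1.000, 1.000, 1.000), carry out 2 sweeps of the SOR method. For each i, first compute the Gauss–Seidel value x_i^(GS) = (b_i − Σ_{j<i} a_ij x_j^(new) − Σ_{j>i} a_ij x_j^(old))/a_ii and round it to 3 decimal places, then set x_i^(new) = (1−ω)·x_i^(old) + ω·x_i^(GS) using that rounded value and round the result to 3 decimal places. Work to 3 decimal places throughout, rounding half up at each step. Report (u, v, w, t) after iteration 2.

(-0.479, 0.408, 0.550, -0.031)

Iteration 1:
  u: GS value = (9 - (4)·1.000 - (2)·1.000 - (-1)·1.000) / (-9) = -0.444;  u ← (1−ω)·1.000 + ω·-0.444 = -0.155
  v: GS value = (1 - (3)·-0.155 - (-2)·1.000 - (-4)·1.000) / (12) = 0.622;  v ← (1−ω)·1.000 + ω·0.622 = 0.698
  w: GS value = (4 - (-1)·-0.155 - (-2)·0.698 - (1)·1.000) / (8) = 0.530;  w ← (1−ω)·1.000 + ω·0.530 = 0.624
  t: GS value = (-3 - (2)·-0.155 - (2)·0.698 - (-4)·0.624) / (11) = -0.145;  t ← (1−ω)·1.000 + ω·-0.145 = 0.084
Iteration 2:
  u: GS value = (9 - (4)·0.698 - (2)·0.624 - (-1)·0.084) / (-9) = -0.560;  u ← (1−ω)·-0.155 + ω·-0.560 = -0.479
  v: GS value = (1 - (3)·-0.479 - (-2)·0.624 - (-4)·0.084) / (12) = 0.335;  v ← (1−ω)·0.698 + ω·0.335 = 0.408
  w: GS value = (4 - (-1)·-0.479 - (-2)·0.408 - (1)·0.084) / (8) = 0.532;  w ← (1−ω)·0.624 + ω·0.532 = 0.550
  t: GS value = (-3 - (2)·-0.479 - (2)·0.408 - (-4)·0.550) / (11) = -0.060;  t ← (1−ω)·0.084 + ω·-0.060 = -0.031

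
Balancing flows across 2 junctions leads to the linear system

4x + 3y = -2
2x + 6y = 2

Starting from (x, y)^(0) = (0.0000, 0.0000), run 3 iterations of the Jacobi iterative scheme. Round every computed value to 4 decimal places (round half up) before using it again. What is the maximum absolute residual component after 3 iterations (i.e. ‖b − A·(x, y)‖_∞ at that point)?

Iteration 1:
  x = (-2 - (3)·0.0000) / (4) = -0.5000
  y = (2 - (2)·0.0000) / (6) = 0.3333
Iteration 2:
  x = (-2 - (3)·0.3333) / (4) = -0.7500
  y = (2 - (2)·-0.5000) / (6) = 0.5000
Iteration 3:
  x = (-2 - (3)·0.5000) / (4) = -0.8750
  y = (2 - (2)·-0.7500) / (6) = 0.5833
Residual b − A·x = (-0.2499, 0.2502); ∞-norm = 0.2502

0.2502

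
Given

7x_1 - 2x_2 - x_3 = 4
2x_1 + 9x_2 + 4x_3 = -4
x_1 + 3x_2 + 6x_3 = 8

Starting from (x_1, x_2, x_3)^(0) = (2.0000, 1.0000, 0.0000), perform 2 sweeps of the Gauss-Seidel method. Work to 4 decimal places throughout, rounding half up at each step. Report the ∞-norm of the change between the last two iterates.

Iteration 1:
  x_1 = (4 - (-2)·1.0000 - (-1)·0.0000) / (7) = 0.8571
  x_2 = (-4 - (2)·0.8571 - (4)·0.0000) / (9) = -0.6349
  x_3 = (8 - (1)·0.8571 - (3)·-0.6349) / (6) = 1.5079
Iteration 2:
  x_1 = (4 - (-2)·-0.6349 - (-1)·1.5079) / (7) = 0.6054
  x_2 = (-4 - (2)·0.6054 - (4)·1.5079) / (9) = -1.2492
  x_3 = (8 - (1)·0.6054 - (3)·-1.2492) / (6) = 1.8570
Change: (-0.2517, -0.6143, 0.3491) → max |·| = 0.6143

0.6143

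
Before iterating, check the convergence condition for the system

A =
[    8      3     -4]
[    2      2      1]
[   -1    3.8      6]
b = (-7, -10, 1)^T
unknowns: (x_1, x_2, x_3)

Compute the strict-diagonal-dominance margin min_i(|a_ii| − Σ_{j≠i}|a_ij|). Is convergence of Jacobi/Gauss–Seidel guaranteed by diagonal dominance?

row 1: |8| − (3+4) = 1
row 2: |2| − (2+1) = -1
row 3: |6| − (1+3.8) = 1.2
minimum over rows = -1 → not strictly diagonally dominant

-1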